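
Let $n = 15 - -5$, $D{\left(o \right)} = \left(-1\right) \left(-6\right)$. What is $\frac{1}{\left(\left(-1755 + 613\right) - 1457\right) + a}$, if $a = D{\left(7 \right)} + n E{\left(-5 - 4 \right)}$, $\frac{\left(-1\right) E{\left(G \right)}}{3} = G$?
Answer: $- \frac{1}{2053} \approx -0.00048709$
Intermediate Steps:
$D{\left(o \right)} = 6$
$E{\left(G \right)} = - 3 G$
$n = 20$ ($n = 15 + 5 = 20$)
$a = 546$ ($a = 6 + 20 \left(- 3 \left(-5 - 4\right)\right) = 6 + 20 \left(\left(-3\right) \left(-9\right)\right) = 6 + 20 \cdot 27 = 6 + 540 = 546$)
$\frac{1}{\left(\left(-1755 + 613\right) - 1457\right) + a} = \frac{1}{\left(\left(-1755 + 613\right) - 1457\right) + 546} = \frac{1}{\left(-1142 - 1457\right) + 546} = \frac{1}{-2599 + 546} = \frac{1}{-2053} = - \frac{1}{2053}$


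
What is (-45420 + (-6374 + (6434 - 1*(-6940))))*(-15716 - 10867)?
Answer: 1021318860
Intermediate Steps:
(-45420 + (-6374 + (6434 - 1*(-6940))))*(-15716 - 10867) = (-45420 + (-6374 + (6434 + 6940)))*(-26583) = (-45420 + (-6374 + 13374))*(-26583) = (-45420 + 7000)*(-26583) = -38420*(-26583) = 1021318860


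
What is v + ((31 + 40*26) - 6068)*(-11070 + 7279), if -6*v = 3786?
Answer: 18942996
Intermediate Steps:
v = -631 (v = -⅙*3786 = -631)
v + ((31 + 40*26) - 6068)*(-11070 + 7279) = -631 + ((31 + 40*26) - 6068)*(-11070 + 7279) = -631 + ((31 + 1040) - 6068)*(-3791) = -631 + (1071 - 6068)*(-3791) = -631 - 4997*(-3791) = -631 + 18943627 = 18942996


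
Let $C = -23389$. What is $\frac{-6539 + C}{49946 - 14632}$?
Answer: $- \frac{14964}{17657} \approx -0.84748$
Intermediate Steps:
$\frac{-6539 + C}{49946 - 14632} = \frac{-6539 - 23389}{49946 - 14632} = - \frac{29928}{35314} = \left(-29928\right) \frac{1}{35314} = - \frac{14964}{17657}$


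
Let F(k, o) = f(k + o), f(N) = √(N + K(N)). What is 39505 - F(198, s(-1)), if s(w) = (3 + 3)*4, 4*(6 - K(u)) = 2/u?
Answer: 39505 - 13*√66489/222 ≈ 39490.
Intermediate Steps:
K(u) = 6 - 1/(2*u)
s(w) = 24 (s(w) = 6*4 = 24)
f(N) = √(6 + N - 1/(2*N)) (f(N) = √(N + (6 - 1/(2*N))) = √(6 + N - 1/(2*N)))
F(k, o) = √(24 - 2/(k + o) + 4*k + 4*o)/2 (F(k, o) = √(24 - 2/(k + o) + 4*(k + o))/2 = √(24 - 2/(k + o) + (4*k + 4*o))/2 = √(24 - 2/(k + o) + 4*k + 4*o)/2)
39505 - F(198, s(-1)) = 39505 - √(6 + 198 + 24 - 1/(2*(198 + 24))) = 39505 - √(6 + 198 + 24 - ½/222) = 39505 - √(6 + 198 + 24 - ½*1/222) = 39505 - √(6 + 198 + 24 - 1/444) = 39505 - √(101231/444) = 39505 - 13*√66489/222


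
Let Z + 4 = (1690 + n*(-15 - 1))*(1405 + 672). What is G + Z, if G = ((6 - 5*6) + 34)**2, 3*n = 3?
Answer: 3476994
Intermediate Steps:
n = 1 (n = (1/3)*3 = 1)
Z = 3476894 (Z = -4 + (1690 + 1*(-15 - 1))*(1405 + 672) = -4 + (1690 + 1*(-16))*2077 = -4 + (1690 - 16)*2077 = -4 + 1674*2077 = -4 + 3476898 = 3476894)
G = 100 (G = ((6 - 30) + 34)**2 = (-24 + 34)**2 = 10**2 = 100)
G + Z = 100 + 3476894 = 3476994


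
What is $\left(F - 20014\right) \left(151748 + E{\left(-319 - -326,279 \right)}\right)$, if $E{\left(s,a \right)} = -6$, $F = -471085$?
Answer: $-74520344458$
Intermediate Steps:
$\left(F - 20014\right) \left(151748 + E{\left(-319 - -326,279 \right)}\right) = \left(-471085 - 20014\right) \left(151748 - 6\right) = \left(-491099\right) 151742 = -74520344458$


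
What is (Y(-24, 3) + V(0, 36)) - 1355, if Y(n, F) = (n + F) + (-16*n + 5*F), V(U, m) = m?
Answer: -941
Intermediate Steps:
Y(n, F) = -15*n + 6*F (Y(n, F) = (F + n) + (-16*n + 5*F) = -15*n + 6*F)
(Y(-24, 3) + V(0, 36)) - 1355 = ((-15*(-24) + 6*3) + 36) - 1355 = ((360 + 18) + 36) - 1355 = (378 + 36) - 1355 = 414 - 1355 = -941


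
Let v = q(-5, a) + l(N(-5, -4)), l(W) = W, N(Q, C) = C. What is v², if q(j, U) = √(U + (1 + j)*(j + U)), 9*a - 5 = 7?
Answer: 0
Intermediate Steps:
a = 4/3 (a = 5/9 + (⅑)*7 = 5/9 + 7/9 = 4/3 ≈ 1.3333)
q(j, U) = √(U + (1 + j)*(U + j))
v = 0 (v = √(-5 + (-5)² + 2*(4/3) + (4/3)*(-5)) - 4 = √(-5 + 25 + 8/3 - 20/3) - 4 = √16 - 4 = 4 - 4 = 0)
v² = 0² = 0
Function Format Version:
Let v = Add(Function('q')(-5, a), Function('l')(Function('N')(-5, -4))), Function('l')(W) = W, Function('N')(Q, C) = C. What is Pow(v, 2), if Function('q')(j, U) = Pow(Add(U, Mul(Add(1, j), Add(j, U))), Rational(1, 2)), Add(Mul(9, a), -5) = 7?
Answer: 0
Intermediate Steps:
a = Rational(4, 3) (a = Add(Rational(5, 9), Mul(Rational(1, 9), 7)) = Add(Rational(5, 9), Rational(7, 9)) = Rational(4, 3) ≈ 1.3333)
Function('q')(j, U) = Pow(Add(U, Mul(Add(1, j), Add(U, j))), Rational(1, 2))
v = 0 (v = Add(Pow(Add(-5, Pow(-5, 2), Mul(2, Rational(4, 3)), Mul(Rational(4, 3), -5)), Rational(1, 2)), -4) = Add(Pow(Add(-5, 25, Rational(8, 3), Rational(-20, 3)), Rational(1, 2)), -4) = Add(Pow(16, Rational(1, 2)), -4) = Add(4, -4) = 0)
Pow(v, 2) = Pow(0, 2) = 0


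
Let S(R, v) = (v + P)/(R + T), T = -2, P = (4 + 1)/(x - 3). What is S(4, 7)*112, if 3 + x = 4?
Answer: 252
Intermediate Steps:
x = 1 (x = -3 + 4 = 1)
P = -5/2 (P = (4 + 1)/(1 - 3) = 5/(-2) = 5*(-½) = -5/2 ≈ -2.5000)
S(R, v) = (-5/2 + v)/(-2 + R) (S(R, v) = (v - 5/2)/(R - 2) = (-5/2 + v)/(-2 + R))
S(4, 7)*112 = ((-5/2 + 7)/(-2 + 4))*112 = ((9/2)/2)*112 = ((½)*(9/2))*112 = (9/4)*112 = 252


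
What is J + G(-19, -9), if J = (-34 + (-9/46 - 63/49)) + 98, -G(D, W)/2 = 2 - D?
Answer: 6607/322 ≈ 20.519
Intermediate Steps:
G(D, W) = -4 + 2*D (G(D, W) = -2*(2 - D) = -4 + 2*D)
J = 20131/322 (J = (-34 + (-9*1/46 - 63*1/49)) + 98 = (-34 + (-9/46 - 9/7)) + 98 = (-34 - 477/322) + 98 = -11425/322 + 98 = 20131/322 ≈ 62.519)
J + G(-19, -9) = 20131/322 + (-4 + 2*(-19)) = 20131/322 + (-4 - 38) = 20131/322 - 42 = 6607/322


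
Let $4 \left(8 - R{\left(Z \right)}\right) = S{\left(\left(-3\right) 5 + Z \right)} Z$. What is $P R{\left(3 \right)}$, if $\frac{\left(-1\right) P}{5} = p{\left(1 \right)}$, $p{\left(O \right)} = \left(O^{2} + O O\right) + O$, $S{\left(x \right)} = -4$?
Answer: $-165$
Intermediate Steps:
$p{\left(O \right)} = O + 2 O^{2}$ ($p{\left(O \right)} = \left(O^{2} + O^{2}\right) + O = 2 O^{2} + O = O + 2 O^{2}$)
$R{\left(Z \right)} = 8 + Z$ ($R{\left(Z \right)} = 8 - \frac{\left(-4\right) Z}{4} = 8 + Z$)
$P = -15$ ($P = - 5 \cdot 1 \left(1 + 2 \cdot 1\right) = - 5 \cdot 1 \left(1 + 2\right) = - 5 \cdot 1 \cdot 3 = \left(-5\right) 3 = -15$)
$P R{\left(3 \right)} = - 15 \left(8 + 3\right) = \left(-15\right) 11 = -165$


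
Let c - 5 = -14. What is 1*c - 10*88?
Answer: -889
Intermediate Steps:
c = -9 (c = 5 - 14 = -9)
1*c - 10*88 = 1*(-9) - 10*88 = -9 - 880 = -889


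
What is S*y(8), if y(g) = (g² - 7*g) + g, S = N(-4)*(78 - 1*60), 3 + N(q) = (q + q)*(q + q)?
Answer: 17568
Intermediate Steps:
N(q) = -3 + 4*q² (N(q) = -3 + (q + q)*(q + q) = -3 + (2*q)*(2*q) = -3 + 4*q²)
S = 1098 (S = (-3 + 4*(-4)²)*(78 - 1*60) = (-3 + 4*16)*(78 - 60) = (-3 + 64)*18 = 61*18 = 1098)
y(g) = g² - 6*g
S*y(8) = 1098*(8*(-6 + 8)) = 1098*(8*2) = 1098*16 = 17568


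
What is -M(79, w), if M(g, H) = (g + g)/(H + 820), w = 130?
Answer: -79/475 ≈ -0.16632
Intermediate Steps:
M(g, H) = 2*g/(820 + H) (M(g, H) = (2*g)/(820 + H) = 2*g/(820 + H))
-M(79, w) = -2*79/(820 + 130) = -2*79/950 = -1*79/475 = -79/475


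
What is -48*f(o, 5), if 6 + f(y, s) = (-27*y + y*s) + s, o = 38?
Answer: 40176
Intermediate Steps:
f(y, s) = -6 + s - 27*y + s*y (f(y, s) = -6 + ((-27*y + y*s) + s) = -6 + ((-27*y + s*y) + s) = -6 + (s - 27*y + s*y) = -6 + s - 27*y + s*y)
-48*f(o, 5) = -48*(-6 + 5 - 27*38 + 5*38) = -48*(-6 + 5 - 1026 + 190) = -48*(-837) = 40176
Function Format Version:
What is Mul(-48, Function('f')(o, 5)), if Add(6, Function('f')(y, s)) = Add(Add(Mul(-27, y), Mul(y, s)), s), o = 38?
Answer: 40176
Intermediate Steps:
Function('f')(y, s) = Add(-6, s, Mul(-27, y), Mul(s, y)) (Function('f')(y, s) = Add(-6, Add(Add(Mul(-27, y), Mul(y, s)), s)) = Add(-6, Add(Add(Mul(-27, y), Mul(s, y)), s)) = Add(-6, Add(s, Mul(-27, y), Mul(s, y))) = Add(-6, s, Mul(-27, y), Mul(s, y)))
Mul(-48, Function('f')(o, 5)) = Mul(-48, Add(-6, 5, Mul(-27, 38), Mul(5, 38))) = Mul(-48, Add(-6, 5, -1026, 190)) = Mul(-48, -837) = 40176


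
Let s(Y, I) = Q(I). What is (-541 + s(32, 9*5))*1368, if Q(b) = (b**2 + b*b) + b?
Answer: 4861872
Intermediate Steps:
Q(b) = b + 2*b**2 (Q(b) = (b**2 + b**2) + b = 2*b**2 + b = b + 2*b**2)
s(Y, I) = I*(1 + 2*I)
(-541 + s(32, 9*5))*1368 = (-541 + (9*5)*(1 + 2*(9*5)))*1368 = (-541 + 45*(1 + 2*45))*1368 = (-541 + 45*(1 + 90))*1368 = (-541 + 45*91)*1368 = (-541 + 4095)*1368 = 3554*1368 = 4861872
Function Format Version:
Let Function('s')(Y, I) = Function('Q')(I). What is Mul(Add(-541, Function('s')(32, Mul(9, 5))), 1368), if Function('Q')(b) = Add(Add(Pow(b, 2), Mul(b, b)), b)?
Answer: 4861872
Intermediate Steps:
Function('Q')(b) = Add(b, Mul(2, Pow(b, 2))) (Function('Q')(b) = Add(Add(Pow(b, 2), Pow(b, 2)), b) = Add(Mul(2, Pow(b, 2)), b) = Add(b, Mul(2, Pow(b, 2))))
Function('s')(Y, I) = Mul(I, Add(1, Mul(2, I)))
Mul(Add(-541, Function('s')(32, Mul(9, 5))), 1368) = Mul(Add(-541, Mul(Mul(9, 5), Add(1, Mul(2, Mul(9, 5))))), 1368) = Mul(Add(-541, Mul(45, Add(1, Mul(2, 45)))), 1368) = Mul(Add(-541, Mul(45, Add(1, 90))), 1368) = Mul(Add(-541, Mul(45, 91)), 1368) = Mul(Add(-541, 4095), 1368) = Mul(3554, 1368) = 4861872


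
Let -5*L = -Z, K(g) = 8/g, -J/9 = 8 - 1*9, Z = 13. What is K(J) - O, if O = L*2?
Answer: -194/45 ≈ -4.3111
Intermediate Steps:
J = 9 (J = -9*(8 - 1*9) = -9*(8 - 9) = -9*(-1) = 9)
L = 13/5 (L = -(-1)*13/5 = -⅕*(-13) = 13/5 ≈ 2.6000)
O = 26/5 (O = (13/5)*2 = 26/5 ≈ 5.2000)
K(J) - O = 8/9 - 1*26/5 = 8*(⅑) - 26/5 = 8/9 - 26/5 = -194/45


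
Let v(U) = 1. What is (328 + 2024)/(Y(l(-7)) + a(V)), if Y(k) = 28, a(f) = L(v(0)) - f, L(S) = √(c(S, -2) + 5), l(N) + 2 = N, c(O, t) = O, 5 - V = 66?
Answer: 209328/7915 - 2352*√6/7915 ≈ 25.719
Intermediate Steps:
V = -61 (V = 5 - 1*66 = 5 - 66 = -61)
l(N) = -2 + N
L(S) = √(5 + S) (L(S) = √(S + 5) = √(5 + S))
a(f) = √6 - f (a(f) = √(5 + 1) - f = √6 - f)
(328 + 2024)/(Y(l(-7)) + a(V)) = (328 + 2024)/(28 + (√6 - 1*(-61))) = 2352/(28 + (√6 + 61)) = 2352/(28 + (61 + √6)) = 2352/(89 + √6)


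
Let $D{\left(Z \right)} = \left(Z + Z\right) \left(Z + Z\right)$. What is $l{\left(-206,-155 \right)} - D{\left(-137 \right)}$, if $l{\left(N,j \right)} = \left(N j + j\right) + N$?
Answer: $-43507$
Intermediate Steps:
$D{\left(Z \right)} = 4 Z^{2}$ ($D{\left(Z \right)} = 2 Z 2 Z = 4 Z^{2}$)
$l{\left(N,j \right)} = N + j + N j$ ($l{\left(N,j \right)} = \left(j + N j\right) + N = N + j + N j$)
$l{\left(-206,-155 \right)} - D{\left(-137 \right)} = \left(-206 - 155 - -31930\right) - 4 \left(-137\right)^{2} = \left(-206 - 155 + 31930\right) - 4 \cdot 18769 = 31569 - 75076 = -43507$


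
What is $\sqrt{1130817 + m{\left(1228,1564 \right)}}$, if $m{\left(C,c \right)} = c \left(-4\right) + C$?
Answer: $\sqrt{1125789} \approx 1061.0$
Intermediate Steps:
$m{\left(C,c \right)} = C - 4 c$ ($m{\left(C,c \right)} = - 4 c + C = C - 4 c$)
$\sqrt{1130817 + m{\left(1228,1564 \right)}} = \sqrt{1130817 + \left(1228 - 6256\right)} = \sqrt{1130817 - 5028} = \sqrt{1125789}$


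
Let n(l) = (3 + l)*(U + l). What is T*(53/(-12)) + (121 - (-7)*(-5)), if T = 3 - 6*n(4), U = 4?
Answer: 6227/4 ≈ 1556.8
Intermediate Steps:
n(l) = (3 + l)*(4 + l)
T = -333 (T = 3 - 6*(12 + 4² + 7*4) = 3 - 6*(12 + 16 + 28) = 3 - 6*56 = 3 - 336 = -333)
T*(53/(-12)) + (121 - (-7)*(-5)) = -17649/(-12) + (121 - (-7)*(-5)) = -17649*(-1)/12 + (121 - 1*35) = -333*(-53/12) + (121 - 35) = 5883/4 + 86 = 6227/4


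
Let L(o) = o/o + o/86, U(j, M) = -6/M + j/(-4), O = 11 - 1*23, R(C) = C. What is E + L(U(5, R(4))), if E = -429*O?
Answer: 1771245/344 ≈ 5149.0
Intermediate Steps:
O = -12 (O = 11 - 23 = -12)
U(j, M) = -6/M - j/4 (U(j, M) = -6/M + j*(-¼) = -6/M - j/4)
L(o) = 1 + o/86 (L(o) = 1 + o*(1/86) = 1 + o/86)
E = 5148 (E = -429*(-12) = 5148)
E + L(U(5, R(4))) = 5148 + (1 + (-6/4 - ¼*5)/86) = 5148 + (1 + (-6*¼ - 5/4)/86) = 5148 + (1 + (-3/2 - 5/4)/86) = 5148 + (1 + (1/86)*(-11/4)) = 5148 + (1 - 11/344) = 5148 + 333/344 = 1771245/344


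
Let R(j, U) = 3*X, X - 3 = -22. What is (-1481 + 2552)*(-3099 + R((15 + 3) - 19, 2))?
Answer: -3380076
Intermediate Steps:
X = -19 (X = 3 - 22 = -19)
R(j, U) = -57 (R(j, U) = 3*(-19) = -57)
(-1481 + 2552)*(-3099 + R((15 + 3) - 19, 2)) = (-1481 + 2552)*(-3099 - 57) = 1071*(-3156) = -3380076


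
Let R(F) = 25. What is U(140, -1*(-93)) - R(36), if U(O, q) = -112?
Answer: -137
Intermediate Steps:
U(140, -1*(-93)) - R(36) = -112 - 1*25 = -112 - 25 = -137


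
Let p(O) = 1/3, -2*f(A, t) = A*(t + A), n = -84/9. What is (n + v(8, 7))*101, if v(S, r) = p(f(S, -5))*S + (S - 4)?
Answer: -808/3 ≈ -269.33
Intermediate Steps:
n = -28/3 (n = -84*1/9 = -28/3 ≈ -9.3333)
f(A, t) = -A*(A + t)/2 (f(A, t) = -A*(t + A)/2 = -A*(A + t)/2)
p(O) = 1/3
v(S, r) = -4 + 4*S/3 (v(S, r) = S/3 + (S - 4) = S/3 + (-4 + S) = -4 + 4*S/3)
(n + v(8, 7))*101 = (-28/3 + (-4 + (4/3)*8))*101 = (-28/3 + (-4 + 32/3))*101 = (-28/3 + 20/3)*101 = -8/3*101 = -808/3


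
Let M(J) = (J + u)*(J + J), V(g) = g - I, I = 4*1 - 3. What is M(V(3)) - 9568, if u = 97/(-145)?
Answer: -1386588/145 ≈ -9562.7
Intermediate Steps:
u = -97/145 (u = 97*(-1/145) = -97/145 ≈ -0.66897)
I = 1 (I = 4 - 3 = 1)
V(g) = -1 + g (V(g) = g - 1*1 = g - 1 = -1 + g)
M(J) = 2*J*(-97/145 + J) (M(J) = (J - 97/145)*(J + J) = (-97/145 + J)*(2*J) = 2*J*(-97/145 + J))
M(V(3)) - 9568 = 2*(-1 + 3)*(-97 + 145*(-1 + 3))/145 - 9568 = (2/145)*2*(-97 + 145*2) - 9568 = (2/145)*2*(-97 + 290) - 9568 = (2/145)*2*193 - 9568 = 772/145 - 9568 = -1386588/145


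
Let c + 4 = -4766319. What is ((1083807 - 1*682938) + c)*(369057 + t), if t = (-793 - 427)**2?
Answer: -8108643090478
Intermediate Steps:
c = -4766323 (c = -4 - 4766319 = -4766323)
t = 1488400 (t = (-1220)**2 = 1488400)
((1083807 - 1*682938) + c)*(369057 + t) = ((1083807 - 1*682938) - 4766323)*(369057 + 1488400) = ((1083807 - 682938) - 4766323)*1857457 = (400869 - 4766323)*1857457 = -4365454*1857457 = -8108643090478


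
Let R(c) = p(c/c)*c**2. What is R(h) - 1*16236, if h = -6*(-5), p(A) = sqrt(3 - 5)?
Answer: -16236 + 900*I*sqrt(2) ≈ -16236.0 + 1272.8*I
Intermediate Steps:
p(A) = I*sqrt(2) (p(A) = sqrt(-2) = I*sqrt(2))
h = 30
R(c) = I*sqrt(2)*c**2 (R(c) = (I*sqrt(2))*c**2 = I*sqrt(2)*c**2)
R(h) - 1*16236 = I*sqrt(2)*30**2 - 1*16236 = I*sqrt(2)*900 - 16236 = 900*I*sqrt(2) - 16236 = -16236 + 900*I*sqrt(2)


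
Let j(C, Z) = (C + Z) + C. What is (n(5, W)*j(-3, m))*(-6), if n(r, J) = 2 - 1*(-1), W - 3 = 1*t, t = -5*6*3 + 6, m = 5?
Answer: 18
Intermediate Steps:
t = -84 (t = -30*3 + 6 = -90 + 6 = -84)
W = -81 (W = 3 + 1*(-84) = 3 - 84 = -81)
n(r, J) = 3 (n(r, J) = 2 + 1 = 3)
j(C, Z) = Z + 2*C
(n(5, W)*j(-3, m))*(-6) = (3*(5 + 2*(-3)))*(-6) = (3*(5 - 6))*(-6) = (3*(-1))*(-6) = -3*(-6) = 18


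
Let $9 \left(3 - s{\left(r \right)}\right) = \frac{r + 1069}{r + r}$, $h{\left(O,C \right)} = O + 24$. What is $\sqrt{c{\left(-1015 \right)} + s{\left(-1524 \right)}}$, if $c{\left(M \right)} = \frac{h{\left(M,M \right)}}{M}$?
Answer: $\frac{\sqrt{85273540073610}}{4640580} \approx 1.9899$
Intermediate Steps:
$h{\left(O,C \right)} = 24 + O$
$s{\left(r \right)} = 3 - \frac{1069 + r}{18 r}$ ($s{\left(r \right)} = 3 - \frac{\left(r + 1069\right) \frac{1}{r + r}}{9} = 3 - \frac{\left(1069 + r\right) \frac{1}{2 r}}{9} = 3 - \frac{\frac{1}{2} \frac{1}{r} \left(1069 + r\right)}{9} = 3 - \frac{1069 + r}{18 r}$)
$c{\left(M \right)} = \frac{24 + M}{M}$
$\sqrt{c{\left(-1015 \right)} + s{\left(-1524 \right)}} = \sqrt{\frac{24 - 1015}{-1015} + \frac{-1069 + 53 \left(-1524\right)}{18 \left(-1524\right)}} = \sqrt{\left(- \frac{1}{1015}\right) \left(-991\right) + \frac{1}{18} \left(- \frac{1}{1524}\right) \left(-1069 - 80772\right)} = \sqrt{\frac{991}{1015} + \frac{1}{18} \left(- \frac{1}{1524}\right) \left(-81841\right)} = \sqrt{\frac{991}{1015} + \frac{81841}{27432}} = \sqrt{\frac{110253727}{27843480}} = \frac{\sqrt{85273540073610}}{4640580}$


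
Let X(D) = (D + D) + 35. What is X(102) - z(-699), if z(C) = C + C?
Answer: 1637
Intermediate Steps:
z(C) = 2*C
X(D) = 35 + 2*D (X(D) = 2*D + 35 = 35 + 2*D)
X(102) - z(-699) = (35 + 2*102) - 2*(-699) = (35 + 204) - 1*(-1398) = 239 + 1398 = 1637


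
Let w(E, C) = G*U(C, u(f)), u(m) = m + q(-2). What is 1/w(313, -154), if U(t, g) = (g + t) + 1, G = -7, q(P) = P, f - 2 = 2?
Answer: 1/1057 ≈ 0.00094607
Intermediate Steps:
f = 4 (f = 2 + 2 = 4)
u(m) = -2 + m (u(m) = m - 2 = -2 + m)
U(t, g) = 1 + g + t
w(E, C) = -21 - 7*C (w(E, C) = -7*(1 + (-2 + 4) + C) = -7*(1 + 2 + C) = -7*(3 + C) = -21 - 7*C)
1/w(313, -154) = 1/(-21 - 7*(-154)) = 1/(-21 + 1078) = 1/1057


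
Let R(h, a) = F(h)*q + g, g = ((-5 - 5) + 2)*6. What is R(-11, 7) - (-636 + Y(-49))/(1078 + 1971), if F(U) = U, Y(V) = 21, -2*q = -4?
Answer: -212815/3049 ≈ -69.798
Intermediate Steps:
q = 2 (q = -½*(-4) = 2)
g = -48 (g = (-10 + 2)*6 = -8*6 = -48)
R(h, a) = -48 + 2*h (R(h, a) = h*2 - 48 = 2*h - 48 = -48 + 2*h)
R(-11, 7) - (-636 + Y(-49))/(1078 + 1971) = (-48 + 2*(-11)) - (-636 + 21)/(1078 + 1971) = (-48 - 22) - (-615)/3049 = -70 - (-615)/3049 = -70 - 1*(-615/3049) = -70 + 615/3049 = -212815/3049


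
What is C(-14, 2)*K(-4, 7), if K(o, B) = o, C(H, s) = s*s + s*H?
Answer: 96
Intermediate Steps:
C(H, s) = s² + H*s
C(-14, 2)*K(-4, 7) = (2*(-14 + 2))*(-4) = (2*(-12))*(-4) = -24*(-4) = 96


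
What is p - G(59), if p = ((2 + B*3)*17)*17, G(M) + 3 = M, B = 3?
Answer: 3123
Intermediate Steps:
G(M) = -3 + M
p = 3179 (p = ((2 + 3*3)*17)*17 = ((2 + 9)*17)*17 = (11*17)*17 = 187*17 = 3179)
p - G(59) = 3179 - (-3 + 59) = 3179 - 1*56 = 3179 - 56 = 3123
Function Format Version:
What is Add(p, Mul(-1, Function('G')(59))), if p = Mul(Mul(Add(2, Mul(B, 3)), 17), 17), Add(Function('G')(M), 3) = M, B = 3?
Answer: 3123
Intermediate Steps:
Function('G')(M) = Add(-3, M)
p = 3179 (p = Mul(Mul(Add(2, Mul(3, 3)), 17), 17) = Mul(Mul(Add(2, 9), 17), 17) = Mul(Mul(11, 17), 17) = Mul(187, 17) = 3179)
Add(p, Mul(-1, Function('G')(59))) = Add(3179, Mul(-1, Add(-3, 59))) = Add(3179, Mul(-1, 56)) = Add(3179, -56) = 3123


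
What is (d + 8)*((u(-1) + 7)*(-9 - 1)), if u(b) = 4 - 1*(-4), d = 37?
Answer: -6750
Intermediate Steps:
u(b) = 8 (u(b) = 4 + 4 = 8)
(d + 8)*((u(-1) + 7)*(-9 - 1)) = (37 + 8)*((8 + 7)*(-9 - 1)) = 45*(15*(-10)) = 45*(-150) = -6750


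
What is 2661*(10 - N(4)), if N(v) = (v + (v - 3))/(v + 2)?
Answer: 48785/2 ≈ 24393.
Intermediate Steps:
N(v) = (-3 + 2*v)/(2 + v) (N(v) = (v + (-3 + v))/(2 + v) = (-3 + 2*v)/(2 + v))
2661*(10 - N(4)) = 2661*(10 - (-3 + 2*4)/(2 + 4)) = 2661*(10 - (-3 + 8)/6) = 2661*(10 - 5/6) = 2661*(10 - 1*⅚) = 2661*(10 - ⅚) = 2661*(55/6) = 48785/2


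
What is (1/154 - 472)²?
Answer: 5283399969/23716 ≈ 2.2278e+5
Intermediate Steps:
(1/154 - 472)² = (-72687/154)² = 5283399969/23716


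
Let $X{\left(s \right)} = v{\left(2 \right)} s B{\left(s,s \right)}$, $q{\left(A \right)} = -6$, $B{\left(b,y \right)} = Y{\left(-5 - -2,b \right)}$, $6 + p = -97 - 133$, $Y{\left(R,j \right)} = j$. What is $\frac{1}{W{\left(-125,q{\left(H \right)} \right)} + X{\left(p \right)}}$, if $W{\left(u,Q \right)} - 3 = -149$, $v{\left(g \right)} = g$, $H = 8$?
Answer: $\frac{1}{111246} \approx 8.9891 \cdot 10^{-6}$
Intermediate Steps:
$p = -236$ ($p = -6 - 230 = -236$)
$B{\left(b,y \right)} = b$
$W{\left(u,Q \right)} = -146$ ($W{\left(u,Q \right)} = 3 - 149 = -146$)
$X{\left(s \right)} = 2 s^{2}$ ($X{\left(s \right)} = 2 s s = 2 s^{2}$)
$\frac{1}{W{\left(-125,q{\left(H \right)} \right)} + X{\left(p \right)}} = \frac{1}{-146 + 2 \left(-236\right)^{2}} = \frac{1}{-146 + 2 \cdot 55696} = \frac{1}{-146 + 111392} = \frac{1}{111246}$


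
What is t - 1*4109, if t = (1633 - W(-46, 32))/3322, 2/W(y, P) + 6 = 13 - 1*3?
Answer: -27296931/6644 ≈ -4108.5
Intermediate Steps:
W(y, P) = ½ (W(y, P) = 2/(-6 + (13 - 1*3)) = 2/(-6 + (13 - 3)) = 2/(-6 + 10) = 2/4 = 2*(¼) = ½)
t = 3265/6644 (t = (1633 - 1*½)/3322 = (1633 - ½)*(1/3322) = (3265/2)*(1/3322) = 3265/6644 ≈ 0.49142)
t - 1*4109 = 3265/6644 - 1*4109 = 3265/6644 - 4109 = -27296931/6644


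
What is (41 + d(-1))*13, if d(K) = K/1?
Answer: 520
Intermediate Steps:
d(K) = K (d(K) = K*1 = K)
(41 + d(-1))*13 = (41 - 1)*13 = 40*13 = 520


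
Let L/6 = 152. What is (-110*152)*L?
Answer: -15248640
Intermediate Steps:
L = 912 (L = 6*152 = 912)
(-110*152)*L = -110*152*912 = -16720*912 = -15248640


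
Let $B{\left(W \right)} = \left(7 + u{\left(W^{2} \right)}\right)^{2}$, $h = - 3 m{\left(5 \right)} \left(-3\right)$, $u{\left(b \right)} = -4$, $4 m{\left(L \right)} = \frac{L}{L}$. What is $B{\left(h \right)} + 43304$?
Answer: $43313$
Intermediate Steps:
$m{\left(L \right)} = \frac{1}{4}$ ($m{\left(L \right)} = \frac{L \frac{1}{L}}{4} = \frac{1}{4} \cdot 1 = \frac{1}{4}$)
$h = \frac{9}{4}$ ($h = \left(-3\right) \frac{1}{4} \left(-3\right) = \left(- \frac{3}{4}\right) \left(-3\right) = \frac{9}{4} \approx 2.25$)
$B{\left(W \right)} = 9$ ($B{\left(W \right)} = \left(7 - 4\right)^{2} = 3^{2} = 9$)
$B{\left(h \right)} + 43304 = 9 + 43304 = 43313$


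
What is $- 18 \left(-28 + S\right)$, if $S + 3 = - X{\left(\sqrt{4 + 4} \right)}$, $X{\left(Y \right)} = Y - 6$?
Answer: $450 + 36 \sqrt{2} \approx 500.91$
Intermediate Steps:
$X{\left(Y \right)} = -6 + Y$ ($X{\left(Y \right)} = Y - 6 = -6 + Y$)
$S = 3 - 2 \sqrt{2}$ ($S = -3 - \left(-6 + \sqrt{4 + 4}\right) = -3 - \left(-6 + \sqrt{8}\right) = -3 - \left(-6 + 2 \sqrt{2}\right) = -3 + \left(6 - 2 \sqrt{2}\right) = 3 - 2 \sqrt{2} \approx 0.17157$)
$- 18 \left(-28 + S\right) = - 18 \left(-28 + \left(3 - 2 \sqrt{2}\right)\right) = - 18 \left(-25 - 2 \sqrt{2}\right) = 450 + 36 \sqrt{2}$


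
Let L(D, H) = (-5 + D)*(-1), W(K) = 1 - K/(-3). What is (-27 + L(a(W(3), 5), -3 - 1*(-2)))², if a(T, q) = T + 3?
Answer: 729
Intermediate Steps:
W(K) = 1 + K/3 (W(K) = 1 - K*(-1)/3 = 1 - (-1)*K/3 = 1 + K/3)
a(T, q) = 3 + T
L(D, H) = 5 - D
(-27 + L(a(W(3), 5), -3 - 1*(-2)))² = (-27 + (5 - (3 + (1 + (⅓)*3))))² = (-27 + (5 - (3 + (1 + 1))))² = (-27 + (5 - (3 + 2)))² = (-27 + (5 - 1*5))² = (-27 + (5 - 5))² = (-27 + 0)² = (-27)² = 729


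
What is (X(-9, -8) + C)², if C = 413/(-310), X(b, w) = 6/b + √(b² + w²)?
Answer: 128866381/864900 - 1859*√145/465 ≈ 100.86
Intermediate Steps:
X(b, w) = √(b² + w²) + 6/b
C = -413/310 (C = 413*(-1/310) = -413/310 ≈ -1.3323)
(X(-9, -8) + C)² = ((√((-9)² + (-8)²) + 6/(-9)) - 413/310)² = ((√(81 + 64) + 6*(-⅑)) - 413/310)² = ((√145 - ⅔) - 413/310)² = ((-⅔ + √145) - 413/310)² = (-1859/930 + √145)²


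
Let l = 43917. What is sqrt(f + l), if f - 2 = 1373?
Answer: 26*sqrt(67) ≈ 212.82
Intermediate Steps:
f = 1375 (f = 2 + 1373 = 1375)
sqrt(f + l) = sqrt(1375 + 43917) = sqrt(45292) = 26*sqrt(67)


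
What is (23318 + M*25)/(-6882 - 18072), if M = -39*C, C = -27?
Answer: -49643/24954 ≈ -1.9894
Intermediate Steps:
M = 1053 (M = -39*(-27) = 1053)
(23318 + M*25)/(-6882 - 18072) = (23318 + 1053*25)/(-6882 - 18072) = (23318 + 26325)/(-24954) = 49643*(-1/24954) = -49643/24954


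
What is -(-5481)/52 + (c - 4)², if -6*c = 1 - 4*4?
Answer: 2799/26 ≈ 107.65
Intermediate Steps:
c = 5/2 (c = -(1 - 4*4)/6 = -(1 - 16)/6 = -⅙*(-15) = 5/2 ≈ 2.5000)
-(-5481)/52 + (c - 4)² = -(-5481)/52 + (5/2 - 4)² = -(-5481)/52 + (-3/2)² = -87*(-63/52) + 9/4 = 5481/52 + 9/4 = 2799/26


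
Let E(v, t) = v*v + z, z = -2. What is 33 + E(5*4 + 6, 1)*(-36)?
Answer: -24231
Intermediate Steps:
E(v, t) = -2 + v**2 (E(v, t) = v*v - 2 = v**2 - 2 = -2 + v**2)
33 + E(5*4 + 6, 1)*(-36) = 33 + (-2 + (5*4 + 6)**2)*(-36) = 33 + (-2 + (20 + 6)**2)*(-36) = 33 + (-2 + 26**2)*(-36) = 33 + (-2 + 676)*(-36) = 33 + 674*(-36) = 33 - 24264 = -24231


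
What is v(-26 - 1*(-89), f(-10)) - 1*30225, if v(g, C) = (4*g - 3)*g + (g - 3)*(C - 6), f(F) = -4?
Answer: -15138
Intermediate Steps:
v(g, C) = g*(-3 + 4*g) + (-6 + C)*(-3 + g) (v(g, C) = (-3 + 4*g)*g + (-3 + g)*(-6 + C) = g*(-3 + 4*g) + (-6 + C)*(-3 + g))
v(-26 - 1*(-89), f(-10)) - 1*30225 = (18 - 9*(-26 - 1*(-89)) - 3*(-4) + 4*(-26 - 1*(-89))² - 4*(-26 - 1*(-89))) - 1*30225 = (18 - 9*(-26 + 89) + 12 + 4*(-26 + 89)² - 4*(-26 + 89)) - 30225 = (18 - 9*63 + 12 + 4*63² - 4*63) - 30225 = (18 - 567 + 12 + 4*3969 - 252) - 30225 = (18 - 567 + 12 + 15876 - 252) - 30225 = 15087 - 30225 = -15138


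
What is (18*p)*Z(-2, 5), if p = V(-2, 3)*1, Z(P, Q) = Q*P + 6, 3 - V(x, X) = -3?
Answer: -432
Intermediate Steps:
V(x, X) = 6 (V(x, X) = 3 - 1*(-3) = 3 + 3 = 6)
Z(P, Q) = 6 + P*Q (Z(P, Q) = P*Q + 6 = 6 + P*Q)
p = 6 (p = 6*1 = 6)
(18*p)*Z(-2, 5) = (18*6)*(6 - 2*5) = 108*(6 - 10) = 108*(-4) = -432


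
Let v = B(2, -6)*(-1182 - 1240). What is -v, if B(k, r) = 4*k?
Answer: 19376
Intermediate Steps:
v = -19376 (v = (4*2)*(-1182 - 1240) = 8*(-2422) = -19376)
-v = -1*(-19376) = 19376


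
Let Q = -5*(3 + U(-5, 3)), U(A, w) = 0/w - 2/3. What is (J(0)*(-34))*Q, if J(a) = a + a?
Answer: 0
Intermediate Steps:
U(A, w) = -⅔ (U(A, w) = 0 - 2*⅓ = 0 - ⅔ = -⅔)
Q = -35/3 (Q = -5*(3 - ⅔) = -5*7/3 = -35/3 ≈ -11.667)
J(a) = 2*a
(J(0)*(-34))*Q = ((2*0)*(-34))*(-35/3) = (0*(-34))*(-35/3) = 0*(-35/3) = 0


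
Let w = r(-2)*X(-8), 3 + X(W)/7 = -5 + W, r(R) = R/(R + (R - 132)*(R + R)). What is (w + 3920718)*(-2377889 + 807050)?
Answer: -548134748718434/89 ≈ -6.1588e+12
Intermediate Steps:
r(R) = R/(R + 2*R*(-132 + R)) (r(R) = R/(R + (-132 + R)*(2*R)) = R/(R + 2*R*(-132 + R)))
X(W) = -56 + 7*W (X(W) = -21 + 7*(-5 + W) = -21 + (-35 + 7*W) = -56 + 7*W)
w = 112/267 (w = (-56 + 7*(-8))/(-263 + 2*(-2)) = (-56 - 56)/(-263 - 4) = -112/(-267) = -1/267*(-112) = 112/267 ≈ 0.41948)
(w + 3920718)*(-2377889 + 807050) = (112/267 + 3920718)*(-2377889 + 807050) = (1046831818/267)*(-1570839) = -548134748718434/89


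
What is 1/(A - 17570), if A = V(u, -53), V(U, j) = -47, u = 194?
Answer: -1/17617 ≈ -5.6763e-5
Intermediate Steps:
A = -47
1/(A - 17570) = 1/(-47 - 17570) = 1/(-17617) = -1/17617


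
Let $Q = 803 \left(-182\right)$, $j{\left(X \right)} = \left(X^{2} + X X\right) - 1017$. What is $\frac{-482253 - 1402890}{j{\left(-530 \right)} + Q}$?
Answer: $- \frac{1885143}{414637} \approx -4.5465$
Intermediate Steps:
$j{\left(X \right)} = -1017 + 2 X^{2}$ ($j{\left(X \right)} = \left(X^{2} + X^{2}\right) - 1017 = 2 X^{2} - 1017 = -1017 + 2 X^{2}$)
$Q = -146146$
$\frac{-482253 - 1402890}{j{\left(-530 \right)} + Q} = \frac{-482253 - 1402890}{\left(-1017 + 2 \left(-530\right)^{2}\right) - 146146} = - \frac{1885143}{\left(-1017 + 2 \cdot 280900\right) - 146146} = - \frac{1885143}{\left(-1017 + 561800\right) - 146146} = - \frac{1885143}{560783 - 146146} = - \frac{1885143}{414637}$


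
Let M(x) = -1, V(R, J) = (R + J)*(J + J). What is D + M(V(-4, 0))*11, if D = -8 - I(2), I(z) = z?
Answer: -21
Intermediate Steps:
V(R, J) = 2*J*(J + R) (V(R, J) = (J + R)*(2*J) = 2*J*(J + R))
D = -10 (D = -8 - 1*2 = -8 - 2 = -10)
D + M(V(-4, 0))*11 = -10 - 1*11 = -10 - 11 = -21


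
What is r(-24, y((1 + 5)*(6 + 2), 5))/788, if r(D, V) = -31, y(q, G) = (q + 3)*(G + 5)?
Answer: -31/788 ≈ -0.039340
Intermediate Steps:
y(q, G) = (3 + q)*(5 + G)
r(-24, y((1 + 5)*(6 + 2), 5))/788 = -31/788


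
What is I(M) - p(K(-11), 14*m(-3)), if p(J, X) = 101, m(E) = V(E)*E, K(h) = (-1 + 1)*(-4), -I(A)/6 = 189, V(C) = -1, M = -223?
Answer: -1235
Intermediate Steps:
I(A) = -1134 (I(A) = -6*189 = -1134)
K(h) = 0 (K(h) = 0*(-4) = 0)
m(E) = -E
I(M) - p(K(-11), 14*m(-3)) = -1134 - 1*101 = -1134 - 101 = -1235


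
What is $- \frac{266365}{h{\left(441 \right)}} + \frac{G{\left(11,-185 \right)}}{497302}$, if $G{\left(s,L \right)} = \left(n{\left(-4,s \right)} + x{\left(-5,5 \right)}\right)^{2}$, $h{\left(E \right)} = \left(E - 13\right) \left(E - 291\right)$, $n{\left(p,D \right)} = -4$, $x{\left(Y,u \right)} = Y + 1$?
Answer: $- \frac{13245973843}{3192678840} \approx -4.1489$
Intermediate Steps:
$x{\left(Y,u \right)} = 1 + Y$
$h{\left(E \right)} = \left(-291 + E\right) \left(-13 + E\right)$ ($h{\left(E \right)} = \left(-13 + E\right) \left(-291 + E\right) = \left(-291 + E\right) \left(-13 + E\right)$)
$G{\left(s,L \right)} = 64$ ($G{\left(s,L \right)} = \left(-4 + \left(1 - 5\right)\right)^{2} = \left(-4 - 4\right)^{2} = \left(-8\right)^{2} = 64$)
$- \frac{266365}{h{\left(441 \right)}} + \frac{G{\left(11,-185 \right)}}{497302} = - \frac{266365}{3783 + 441^{2} - 134064} + \frac{64}{497302} = - \frac{266365}{3783 + 194481 - 134064} + 64 \cdot \frac{1}{497302} = - \frac{266365}{64200} + \frac{32}{248651} = \left(-266365\right) \frac{1}{64200} + \frac{32}{248651} = - \frac{53273}{12840} + \frac{32}{248651} = - \frac{13245973843}{3192678840}$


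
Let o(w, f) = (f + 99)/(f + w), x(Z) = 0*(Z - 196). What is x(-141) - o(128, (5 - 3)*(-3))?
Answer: -93/122 ≈ -0.76229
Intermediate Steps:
x(Z) = 0 (x(Z) = 0*(-196 + Z) = 0)
o(w, f) = (99 + f)/(f + w)
x(-141) - o(128, (5 - 3)*(-3)) = 0 - (99 + (5 - 3)*(-3))/((5 - 3)*(-3) + 128) = 0 - (99 + 2*(-3))/(2*(-3) + 128) = 0 - (99 - 6)/(-6 + 128) = 0 - 93/122 = -93/122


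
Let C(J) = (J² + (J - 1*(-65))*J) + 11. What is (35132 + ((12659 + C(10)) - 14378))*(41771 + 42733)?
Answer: 2896290096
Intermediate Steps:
C(J) = 11 + J² + J*(65 + J) (C(J) = (J² + (J + 65)*J) + 11 = (J² + (65 + J)*J) + 11 = (J² + J*(65 + J)) + 11 = 11 + J² + J*(65 + J))
(35132 + ((12659 + C(10)) - 14378))*(41771 + 42733) = (35132 + ((12659 + (11 + 2*10² + 65*10)) - 14378))*(41771 + 42733) = (35132 + ((12659 + (11 + 2*100 + 650)) - 14378))*84504 = (35132 + ((12659 + (11 + 200 + 650)) - 14378))*84504 = (35132 + ((12659 + 861) - 14378))*84504 = (35132 + (13520 - 14378))*84504 = (35132 - 858)*84504 = 34274*84504 = 2896290096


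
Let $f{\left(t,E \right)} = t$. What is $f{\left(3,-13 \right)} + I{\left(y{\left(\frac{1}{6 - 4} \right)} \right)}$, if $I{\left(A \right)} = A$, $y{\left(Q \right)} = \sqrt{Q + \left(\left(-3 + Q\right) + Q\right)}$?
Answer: $3 + \frac{i \sqrt{6}}{2} \approx 3.0 + 1.2247 i$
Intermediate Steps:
$y{\left(Q \right)} = \sqrt{-3 + 3 Q}$ ($y{\left(Q \right)} = \sqrt{Q + \left(-3 + 2 Q\right)} = \sqrt{-3 + 3 Q}$)
$f{\left(3,-13 \right)} + I{\left(y{\left(\frac{1}{6 - 4} \right)} \right)} = 3 + \sqrt{-3 + \frac{3}{6 - 4}} = 3 + \sqrt{-3 + \frac{3}{2}} = 3 + \sqrt{- \frac{3}{2}} = 3 + \frac{i \sqrt{6}}{2}$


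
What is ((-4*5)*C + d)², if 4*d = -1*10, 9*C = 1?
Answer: 7225/324 ≈ 22.299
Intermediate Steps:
C = ⅑ (C = (⅑)*1 = ⅑ ≈ 0.11111)
d = -5/2 (d = (-1*10)/4 = (¼)*(-10) = -5/2 ≈ -2.5000)
((-4*5)*C + d)² = (-4*5*(⅑) - 5/2)² = (-20*⅑ - 5/2)² = (-20/9 - 5/2)² = (-85/18)² = 7225/324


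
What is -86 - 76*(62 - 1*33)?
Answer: -2290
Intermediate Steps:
-86 - 76*(62 - 1*33) = -86 - 76*(62 - 33) = -86 - 76*29 = -86 - 2204 = -2290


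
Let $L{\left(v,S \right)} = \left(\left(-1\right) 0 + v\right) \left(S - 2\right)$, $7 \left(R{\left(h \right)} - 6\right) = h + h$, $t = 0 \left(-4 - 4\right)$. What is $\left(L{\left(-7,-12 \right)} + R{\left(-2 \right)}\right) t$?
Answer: $0$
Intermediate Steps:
$t = 0$ ($t = 0 \left(-8\right) = 0$)
$R{\left(h \right)} = 6 + \frac{2 h}{7}$ ($R{\left(h \right)} = 6 + \frac{h + h}{7} = 6 + \frac{2 h}{7}$)
$L{\left(v,S \right)} = v \left(-2 + S\right)$ ($L{\left(v,S \right)} = \left(0 + v\right) \left(-2 + S\right) = v \left(-2 + S\right)$)
$\left(L{\left(-7,-12 \right)} + R{\left(-2 \right)}\right) t = \left(- 7 \left(-2 - 12\right) + \left(6 + \frac{2}{7} \left(-2\right)\right)\right) 0 = \left(\left(-7\right) \left(-14\right) + \left(6 - \frac{4}{7}\right)\right) 0 = \left(98 + \frac{38}{7}\right) 0 = \frac{724}{7} \cdot 0 = 0$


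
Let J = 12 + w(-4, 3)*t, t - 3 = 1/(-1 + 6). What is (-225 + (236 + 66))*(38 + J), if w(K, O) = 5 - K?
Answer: 30338/5 ≈ 6067.6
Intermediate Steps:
t = 16/5 (t = 3 + 1/(-1 + 6) = 3 + 1/5 = 3 + ⅕ = 16/5 ≈ 3.2000)
J = 204/5 (J = 12 + (5 - 1*(-4))*(16/5) = 12 + (5 + 4)*(16/5) = 12 + 9*(16/5) = 12 + 144/5 = 204/5 ≈ 40.800)
(-225 + (236 + 66))*(38 + J) = (-225 + (236 + 66))*(38 + 204/5) = (-225 + 302)*(394/5) = 77*(394/5) = 30338/5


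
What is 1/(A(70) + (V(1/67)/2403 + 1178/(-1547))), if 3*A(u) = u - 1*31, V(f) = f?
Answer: 249068547/3048233480 ≈ 0.081709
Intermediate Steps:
A(u) = -31/3 + u/3 (A(u) = (u - 1*31)/3 = (u - 31)/3 = (-31 + u)/3 = -31/3 + u/3)
1/(A(70) + (V(1/67)/2403 + 1178/(-1547))) = 1/((-31/3 + (1/3)*70) + (1/(67*2403) + 1178/(-1547))) = 1/((-31/3 + 70/3) + ((1/67)*(1/2403) + 1178*(-1/1547))) = 1/(13 + (1/161001 - 1178/1547)) = 1/(13 - 189657631/249068547) = 1/(3048233480/249068547) = 249068547/3048233480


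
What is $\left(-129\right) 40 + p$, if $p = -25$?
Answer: $-5185$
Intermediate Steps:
$\left(-129\right) 40 + p = \left(-129\right) 40 - 25 = -5160 - 25 = -5185$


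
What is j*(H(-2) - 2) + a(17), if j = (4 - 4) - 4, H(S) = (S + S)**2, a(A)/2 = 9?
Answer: -38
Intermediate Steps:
a(A) = 18 (a(A) = 2*9 = 18)
H(S) = 4*S**2 (H(S) = (2*S)**2 = 4*S**2)
j = -4 (j = 0 - 4 = -4)
j*(H(-2) - 2) + a(17) = -4*(4*(-2)**2 - 2) + 18 = -4*(4*4 - 2) + 18 = -4*(16 - 2) + 18 = -4*14 + 18 = -56 + 18 = -38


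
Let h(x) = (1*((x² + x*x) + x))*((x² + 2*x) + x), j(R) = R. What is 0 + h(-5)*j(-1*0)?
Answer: 0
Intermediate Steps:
h(x) = (x + 2*x²)*(x² + 3*x) (h(x) = (1*((x² + x²) + x))*(x² + 3*x) = (1*(2*x² + x))*(x² + 3*x) = (1*(x + 2*x²))*(x² + 3*x) = (x + 2*x²)*(x² + 3*x))
0 + h(-5)*j(-1*0) = 0 + ((-5)²*(3 + 2*(-5)² + 7*(-5)))*(-1*0) = 0 + (25*(3 + 2*25 - 35))*0 = 0 + (25*(3 + 50 - 35))*0 = 0 + (25*18)*0 = 0 + 450*0 = 0 + 0 = 0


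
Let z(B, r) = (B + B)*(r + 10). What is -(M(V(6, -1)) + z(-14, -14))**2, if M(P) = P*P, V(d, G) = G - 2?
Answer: -14641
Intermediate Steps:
z(B, r) = 2*B*(10 + r) (z(B, r) = (2*B)*(10 + r) = 2*B*(10 + r))
V(d, G) = -2 + G
M(P) = P**2
-(M(V(6, -1)) + z(-14, -14))**2 = -((-2 - 1)**2 + 2*(-14)*(10 - 14))**2 = -((-3)**2 + 2*(-14)*(-4))**2 = -(9 + 112)**2 = -1*121**2 = -1*14641 = -14641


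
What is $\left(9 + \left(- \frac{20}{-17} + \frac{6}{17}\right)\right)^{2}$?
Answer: $\frac{32041}{289} \approx 110.87$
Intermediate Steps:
$\left(9 + \left(- \frac{20}{-17} + \frac{6}{17}\right)\right)^{2} = \left(9 + \left(\left(-20\right) \left(- \frac{1}{17}\right) + 6 \cdot \frac{1}{17}\right)\right)^{2} = \left(9 + \left(\frac{20}{17} + \frac{6}{17}\right)\right)^{2} = \left(9 + \frac{26}{17}\right)^{2} = \left(\frac{179}{17}\right)^{2} = \frac{32041}{289}$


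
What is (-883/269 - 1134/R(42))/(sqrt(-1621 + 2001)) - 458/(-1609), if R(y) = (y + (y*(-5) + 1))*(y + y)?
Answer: 458/1609 - 287659*sqrt(95)/17070740 ≈ 0.12041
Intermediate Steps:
R(y) = 2*y*(1 - 4*y) (R(y) = (y + (-5*y + 1))*(2*y) = (y + (1 - 5*y))*(2*y) = (1 - 4*y)*(2*y) = 2*y*(1 - 4*y))
(-883/269 - 1134/R(42))/(sqrt(-1621 + 2001)) - 458/(-1609) = (-883/269 - 1134*1/(84*(1 - 4*42)))/(sqrt(-1621 + 2001)) - 458/(-1609) = (-883*1/269 - 1134*1/(84*(1 - 168)))/(sqrt(380)) - 458*(-1/1609) = (-883/269 - 1134/(2*42*(-167)))/((2*sqrt(95))) + 458/1609 = (-883/269 - 1134/(-14028))*(sqrt(95)/190) + 458/1609 = (-883/269 - 1134*(-1/14028))*(sqrt(95)/190) + 458/1609 = (-883/269 + 27/334)*(sqrt(95)/190) + 458/1609 = -287659*sqrt(95)/17070740 + 458/1609 = 458/1609 - 287659*sqrt(95)/17070740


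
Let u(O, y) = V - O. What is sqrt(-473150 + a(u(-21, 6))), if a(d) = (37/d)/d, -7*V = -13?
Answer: I*sqrt(12112638187)/160 ≈ 687.86*I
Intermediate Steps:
V = 13/7 (V = -1/7*(-13) = 13/7 ≈ 1.8571)
u(O, y) = 13/7 - O
a(d) = 37/d**2
sqrt(-473150 + a(u(-21, 6))) = sqrt(-473150 + 37/(13/7 - 1*(-21))**2) = sqrt(-473150 + 37/(13/7 + 21)**2) = sqrt(-473150 + 37/(160/7)**2) = sqrt(-473150 + 37*(49/25600)) = sqrt(-473150 + 1813/25600) = sqrt(-12112638187/25600) = I*sqrt(12112638187)/160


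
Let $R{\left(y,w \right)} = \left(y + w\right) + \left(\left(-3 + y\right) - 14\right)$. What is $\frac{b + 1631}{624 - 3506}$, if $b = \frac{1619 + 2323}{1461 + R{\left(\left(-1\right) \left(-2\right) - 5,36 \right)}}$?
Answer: $- \frac{602009}{1062017} \approx -0.56685$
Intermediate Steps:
$R{\left(y,w \right)} = -17 + w + 2 y$ ($R{\left(y,w \right)} = \left(w + y\right) + \left(-17 + y\right) = -17 + w + 2 y$)
$b = \frac{1971}{737}$ ($b = \frac{1619 + 2323}{1461 + \left(-17 + 36 + 2 \left(\left(-1\right) \left(-2\right) - 5\right)\right)} = \frac{3942}{1461 + \left(-17 + 36 + 2 \left(2 - 5\right)\right)} = \frac{3942}{1461 + \left(-17 + 36 + 2 \left(-3\right)\right)} = \frac{3942}{1461 - -13} = \frac{3942}{1461 + 13} = \frac{3942}{1474} = 3942 \cdot \frac{1}{1474} = \frac{1971}{737} \approx 2.6744$)
$\frac{b + 1631}{624 - 3506} = \frac{\frac{1971}{737} + 1631}{624 - 3506} = \frac{1204018}{737 \left(-2882\right)} = \frac{1204018}{737} \left(- \frac{1}{2882}\right) = - \frac{602009}{1062017}$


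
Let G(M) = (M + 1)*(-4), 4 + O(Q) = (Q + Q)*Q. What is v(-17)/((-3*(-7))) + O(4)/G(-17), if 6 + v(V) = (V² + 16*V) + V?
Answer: 17/112 ≈ 0.15179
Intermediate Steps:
v(V) = -6 + V² + 17*V (v(V) = -6 + ((V² + 16*V) + V) = -6 + (V² + 17*V) = -6 + V² + 17*V)
O(Q) = -4 + 2*Q² (O(Q) = -4 + (Q + Q)*Q = -4 + (2*Q)*Q = -4 + 2*Q²)
G(M) = -4 - 4*M (G(M) = (1 + M)*(-4) = -4 - 4*M)
v(-17)/((-3*(-7))) + O(4)/G(-17) = (-6 + (-17)² + 17*(-17))/((-3*(-7))) + (-4 + 2*4²)/(-4 - 4*(-17)) = (-6 + 289 - 289)/21 + (-4 + 2*16)/(-4 + 68) = -6*1/21 + (-4 + 32)/64 = -2/7 + 28*(1/64) = -2/7 + 7/16 = 17/112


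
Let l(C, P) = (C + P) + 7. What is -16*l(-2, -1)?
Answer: -64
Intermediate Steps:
l(C, P) = 7 + C + P
-16*l(-2, -1) = -16*(7 - 2 - 1) = -16*4 = -64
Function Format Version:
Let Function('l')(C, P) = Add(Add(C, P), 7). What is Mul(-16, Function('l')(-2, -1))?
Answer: -64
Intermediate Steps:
Function('l')(C, P) = Add(7, C, P)
Mul(-16, Function('l')(-2, -1)) = Mul(-16, Add(7, -2, -1)) = Mul(-16, 4) = -64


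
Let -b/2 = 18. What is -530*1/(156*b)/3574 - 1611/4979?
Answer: -1243564729/3843708336 ≈ -0.32353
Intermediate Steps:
b = -36 (b = -2*18 = -36)
-530*1/(156*b)/3574 - 1611/4979 = -530/(-13*(-36)*(-12))/3574 - 1611/4979 = -530/(468*(-12))*(1/3574) - 1611*1/4979 = -530/(-5616)*(1/3574) - 1611/4979 = -530*(-1/5616)*(1/3574) - 1611/4979 = (265/2808)*(1/3574) - 1611/4979 = 265/10035792 - 1611/4979 = -1243564729/3843708336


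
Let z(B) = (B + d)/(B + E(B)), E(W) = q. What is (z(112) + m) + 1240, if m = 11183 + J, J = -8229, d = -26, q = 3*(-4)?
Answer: 209743/50 ≈ 4194.9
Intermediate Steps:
q = -12
E(W) = -12
z(B) = (-26 + B)/(-12 + B) (z(B) = (B - 26)/(B - 12) = (-26 + B)/(-12 + B))
m = 2954 (m = 11183 - 8229 = 2954)
(z(112) + m) + 1240 = ((-26 + 112)/(-12 + 112) + 2954) + 1240 = (86/100 + 2954) + 1240 = ((1/100)*86 + 2954) + 1240 = (43/50 + 2954) + 1240 = 147743/50 + 1240 = 209743/50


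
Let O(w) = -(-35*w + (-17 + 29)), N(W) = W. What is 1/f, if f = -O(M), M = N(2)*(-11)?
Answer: 1/782 ≈ 0.0012788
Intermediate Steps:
M = -22 (M = 2*(-11) = -22)
O(w) = -12 + 35*w (O(w) = -(-35*w + 12) = -(12 - 35*w) = -12 + 35*w)
f = 782 (f = -(-12 + 35*(-22)) = -(-12 - 770) = -1*(-782) = 782)
1/f = 1/782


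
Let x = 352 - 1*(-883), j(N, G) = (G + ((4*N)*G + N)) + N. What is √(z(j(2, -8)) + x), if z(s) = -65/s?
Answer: √1428765/34 ≈ 35.156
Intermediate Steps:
j(N, G) = G + 2*N + 4*G*N (j(N, G) = (G + (4*G*N + N)) + N = (G + (N + 4*G*N)) + N = (G + N + 4*G*N) + N = G + 2*N + 4*G*N)
x = 1235 (x = 352 + 883 = 1235)
√(z(j(2, -8)) + x) = √(-65/(-8 + 2*2 + 4*(-8)*2) + 1235) = √(-65/(-8 + 4 - 64) + 1235) = √(-65/(-68) + 1235) = √(-65*(-1/68) + 1235) = √(65/68 + 1235) = √(84045/68) = √1428765/34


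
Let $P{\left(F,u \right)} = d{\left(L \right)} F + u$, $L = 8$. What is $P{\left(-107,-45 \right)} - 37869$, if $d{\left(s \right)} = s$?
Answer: $-38770$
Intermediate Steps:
$P{\left(F,u \right)} = u + 8 F$ ($P{\left(F,u \right)} = 8 F + u = u + 8 F$)
$P{\left(-107,-45 \right)} - 37869 = \left(-45 + 8 \left(-107\right)\right) - 37869 = \left(-45 - 856\right) - 37869 = -901 - 37869 = -38770$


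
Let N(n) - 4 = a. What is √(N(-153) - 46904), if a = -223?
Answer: I*√47123 ≈ 217.08*I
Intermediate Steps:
N(n) = -219 (N(n) = 4 - 223 = -219)
√(N(-153) - 46904) = √(-219 - 46904) = √(-47123) = I*√47123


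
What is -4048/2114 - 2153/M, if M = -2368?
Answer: -2517111/2502976 ≈ -1.0056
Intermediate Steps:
-4048/2114 - 2153/M = -4048/2114 - 2153/(-2368) = -4048*1/2114 - 2153*(-1/2368) = -2024/1057 + 2153/2368 = -2517111/2502976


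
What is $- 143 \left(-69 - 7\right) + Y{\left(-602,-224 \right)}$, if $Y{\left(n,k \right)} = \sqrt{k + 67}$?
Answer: $10868 + i \sqrt{157} \approx 10868.0 + 12.53 i$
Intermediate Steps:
$Y{\left(n,k \right)} = \sqrt{67 + k}$
$- 143 \left(-69 - 7\right) + Y{\left(-602,-224 \right)} = - 143 \left(-69 - 7\right) + \sqrt{67 - 224} = \left(-143\right) \left(-76\right) + \sqrt{-157} = 10868 + i \sqrt{157}$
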